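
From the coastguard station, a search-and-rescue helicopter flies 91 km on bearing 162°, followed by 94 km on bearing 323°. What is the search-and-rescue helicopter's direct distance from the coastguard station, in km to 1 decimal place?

30.7 km

Leg 1 (162°, 91 km): east 91 sin 162° = 28.12, north 91 cos 162° = -86.55
Leg 2 (323°, 94 km): east 94 sin 323° = -56.57, north 94 cos 323° = 75.07
Net: -28.45 east, -11.47 north. Distance = √((-28.45)² + (-11.47)²) = 30.677 km.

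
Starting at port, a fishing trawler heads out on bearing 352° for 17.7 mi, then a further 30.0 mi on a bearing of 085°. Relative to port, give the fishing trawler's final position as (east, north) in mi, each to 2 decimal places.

(27.42, 20.14)

Leg 1 (352°, 17.7 mi): east 17.7 sin 352° = -2.46, north 17.7 cos 352° = 17.53
Leg 2 (085°, 30.0 mi): east 30.0 sin 85° = 29.89, north 30.0 cos 85° = 2.61
Summing: 27.42 mi east, 20.14 mi north → (27.42, 20.14).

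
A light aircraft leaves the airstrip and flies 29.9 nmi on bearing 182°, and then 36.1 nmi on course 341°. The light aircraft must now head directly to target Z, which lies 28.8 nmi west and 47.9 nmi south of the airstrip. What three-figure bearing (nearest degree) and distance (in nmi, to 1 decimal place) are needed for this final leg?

197°, 54.6 nmi

Leg 1 (182°, 29.9 nmi): east 29.9 sin 182° = -1.04, north 29.9 cos 182° = -29.88
Leg 2 (341°, 36.1 nmi): east 36.1 sin 341° = -11.75, north 36.1 cos 341° = 34.13
Current position: (-12.80, 4.25). Target: (-28.8, -47.9). Remaining: Δeast = -16.00, Δnorth = -52.15.
Bearing = atan2(-16.00, -52.15) mod 360° = 197.06°; distance = √((-16.00)² + (-52.15)²) = 54.552 nmi.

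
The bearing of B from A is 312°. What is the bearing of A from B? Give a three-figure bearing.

132°

Back-bearing = 312° − 180° = 132°.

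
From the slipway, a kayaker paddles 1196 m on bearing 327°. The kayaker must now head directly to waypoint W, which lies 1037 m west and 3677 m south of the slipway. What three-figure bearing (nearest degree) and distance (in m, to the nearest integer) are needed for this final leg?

185°, 4696 m

Leg 1 (327°, 1196 m): east 1196 sin 327° = -651.39, north 1196 cos 327° = 1003.05
Current position: (-651.39, 1003.05). Target: (-1037, -3677). Remaining: Δeast = -385.61, Δnorth = -4680.05.
Bearing = atan2(-385.61, -4680.05) mod 360° = 184.71°; distance = √((-385.61)² + (-4680.05)²) = 4695.909 m.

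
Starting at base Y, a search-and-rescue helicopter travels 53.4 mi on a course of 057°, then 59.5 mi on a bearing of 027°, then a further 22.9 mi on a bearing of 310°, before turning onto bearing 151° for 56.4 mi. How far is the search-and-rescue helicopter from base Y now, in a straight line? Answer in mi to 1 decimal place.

Leg 1 (057°, 53.4 mi): east 53.4 sin 57° = 44.79, north 53.4 cos 57° = 29.08
Leg 2 (027°, 59.5 mi): east 59.5 sin 27° = 27.01, north 59.5 cos 27° = 53.01
Leg 3 (310°, 22.9 mi): east 22.9 sin 310° = -17.54, north 22.9 cos 310° = 14.72
Leg 4 (151°, 56.4 mi): east 56.4 sin 151° = 27.34, north 56.4 cos 151° = -49.33
Net: 81.60 east, 47.49 north. Distance = √((81.60)² + (47.49)²) = 94.412 mi.

94.4 mi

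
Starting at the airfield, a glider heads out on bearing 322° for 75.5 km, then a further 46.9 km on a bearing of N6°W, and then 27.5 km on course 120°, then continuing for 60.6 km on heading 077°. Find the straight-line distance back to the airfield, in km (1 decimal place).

110.6 km

Leg 1 (322°, 75.5 km): east 75.5 sin 322° = -46.48, north 75.5 cos 322° = 59.49
Leg 2 (N6°W, 46.9 km): east 46.9 sin 354° = -4.90, north 46.9 cos 354° = 46.64
Leg 3 (120°, 27.5 km): east 27.5 sin 120° = 23.82, north 27.5 cos 120° = -13.75
Leg 4 (077°, 60.6 km): east 60.6 sin 77° = 59.05, north 60.6 cos 77° = 13.63
Net: 31.48 east, 106.02 north. Distance = √((31.48)² + (106.02)²) = 110.594 km.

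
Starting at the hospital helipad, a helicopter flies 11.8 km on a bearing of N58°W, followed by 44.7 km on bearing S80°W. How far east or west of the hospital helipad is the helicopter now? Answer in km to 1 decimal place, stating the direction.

Leg 1 (N58°W, 11.8 km): east 11.8 sin 302° = -10.01, north 11.8 cos 302° = 6.25
Leg 2 (S80°W, 44.7 km): east 44.7 sin 260° = -44.02, north 44.7 cos 260° = -7.76
Net east component: -54.03 km.

54.0 km west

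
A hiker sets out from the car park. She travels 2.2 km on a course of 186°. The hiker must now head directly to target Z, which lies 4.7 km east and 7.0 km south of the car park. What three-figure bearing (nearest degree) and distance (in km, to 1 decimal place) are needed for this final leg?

134°, 6.9 km

Leg 1 (186°, 2.2 km): east 2.2 sin 186° = -0.23, north 2.2 cos 186° = -2.19
Current position: (-0.23, -2.19). Target: (4.7, -7.0). Remaining: Δeast = 4.93, Δnorth = -4.81.
Bearing = atan2(4.93, -4.81) mod 360° = 134.31°; distance = √((4.93)² + (-4.81)²) = 6.889 km.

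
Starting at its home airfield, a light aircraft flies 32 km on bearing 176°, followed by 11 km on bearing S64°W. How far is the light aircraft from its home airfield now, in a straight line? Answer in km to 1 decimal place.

37.5 km

Leg 1 (176°, 32 km): east 32 sin 176° = 2.23, north 32 cos 176° = -31.92
Leg 2 (S64°W, 11 km): east 11 sin 244° = -9.89, north 11 cos 244° = -4.82
Net: -7.65 east, -36.74 north. Distance = √((-7.65)² + (-36.74)²) = 37.533 km.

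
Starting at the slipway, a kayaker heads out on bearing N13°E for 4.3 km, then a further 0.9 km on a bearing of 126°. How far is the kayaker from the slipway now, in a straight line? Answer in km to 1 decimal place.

Leg 1 (N13°E, 4.3 km): east 4.3 sin 13° = 0.97, north 4.3 cos 13° = 4.19
Leg 2 (126°, 0.9 km): east 0.9 sin 126° = 0.73, north 0.9 cos 126° = -0.53
Net: 1.70 east, 3.66 north. Distance = √((1.70)² + (3.66)²) = 4.034 km.

4.0 km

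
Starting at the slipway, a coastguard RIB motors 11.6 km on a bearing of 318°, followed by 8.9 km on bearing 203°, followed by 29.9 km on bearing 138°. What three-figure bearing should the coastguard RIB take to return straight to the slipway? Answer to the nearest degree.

338°

Leg 1 (318°, 11.6 km): east 11.6 sin 318° = -7.76, north 11.6 cos 318° = 8.62
Leg 2 (203°, 8.9 km): east 8.9 sin 203° = -3.48, north 8.9 cos 203° = -8.19
Leg 3 (138°, 29.9 km): east 29.9 sin 138° = 20.01, north 29.9 cos 138° = -22.22
Net displacement: 8.77 east, -21.79 north. Direction back to start is (-8.77, 21.79): bearing = atan2(-8.77, 21.79) mod 360° = 338.08° ≈ 338°.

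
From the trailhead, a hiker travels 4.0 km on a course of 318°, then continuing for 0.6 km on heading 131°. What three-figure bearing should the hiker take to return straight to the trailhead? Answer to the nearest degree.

139°

Leg 1 (318°, 4.0 km): east 4.0 sin 318° = -2.68, north 4.0 cos 318° = 2.97
Leg 2 (131°, 0.6 km): east 0.6 sin 131° = 0.45, north 0.6 cos 131° = -0.39
Net displacement: -2.22 east, 2.58 north. Direction back to start is (2.22, -2.58): bearing = atan2(2.22, -2.58) mod 360° = 139.23° ≈ 139°.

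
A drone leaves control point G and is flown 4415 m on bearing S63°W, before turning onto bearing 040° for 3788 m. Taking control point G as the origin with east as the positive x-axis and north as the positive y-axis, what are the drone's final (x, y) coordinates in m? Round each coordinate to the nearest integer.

(-1499, 897)

Leg 1 (S63°W, 4415 m): east 4415 sin 243° = -3933.79, north 4415 cos 243° = -2004.37
Leg 2 (040°, 3788 m): east 3788 sin 40° = 2434.88, north 3788 cos 40° = 2901.78
Summing: -1498.91 m east, 897.41 m north → (-1499, 897).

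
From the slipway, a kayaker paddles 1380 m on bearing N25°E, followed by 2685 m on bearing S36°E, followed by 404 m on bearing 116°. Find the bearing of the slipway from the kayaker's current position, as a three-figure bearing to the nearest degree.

294°

Leg 1 (N25°E, 1380 m): east 1380 sin 25° = 583.21, north 1380 cos 25° = 1250.70
Leg 2 (S36°E, 2685 m): east 2685 sin 144° = 1578.20, north 2685 cos 144° = -2172.21
Leg 3 (116°, 404 m): east 404 sin 116° = 363.11, north 404 cos 116° = -177.10
Net displacement: 2524.53 east, -1098.61 north. Direction back to start is (-2524.53, 1098.61): bearing = atan2(-2524.53, 1098.61) mod 360° = 293.52° ≈ 294°.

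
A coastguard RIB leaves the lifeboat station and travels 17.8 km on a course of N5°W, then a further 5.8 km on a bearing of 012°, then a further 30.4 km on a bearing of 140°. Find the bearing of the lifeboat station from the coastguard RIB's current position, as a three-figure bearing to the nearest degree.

270°

Leg 1 (N5°W, 17.8 km): east 17.8 sin 355° = -1.55, north 17.8 cos 355° = 17.73
Leg 2 (012°, 5.8 km): east 5.8 sin 12° = 1.21, north 5.8 cos 12° = 5.67
Leg 3 (140°, 30.4 km): east 30.4 sin 140° = 19.54, north 30.4 cos 140° = -23.29
Net displacement: 19.20 east, 0.12 north. Direction back to start is (-19.20, -0.12): bearing = atan2(-19.20, -0.12) mod 360° = 269.65° ≈ 270°.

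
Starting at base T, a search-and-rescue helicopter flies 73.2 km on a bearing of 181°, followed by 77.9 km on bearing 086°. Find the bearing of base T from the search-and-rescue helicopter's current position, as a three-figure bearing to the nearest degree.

312°

Leg 1 (181°, 73.2 km): east 73.2 sin 181° = -1.28, north 73.2 cos 181° = -73.19
Leg 2 (086°, 77.9 km): east 77.9 sin 86° = 77.71, north 77.9 cos 86° = 5.43
Net displacement: 76.43 east, -67.75 north. Direction back to start is (-76.43, 67.75): bearing = atan2(-76.43, 67.75) mod 360° = 311.56° ≈ 312°.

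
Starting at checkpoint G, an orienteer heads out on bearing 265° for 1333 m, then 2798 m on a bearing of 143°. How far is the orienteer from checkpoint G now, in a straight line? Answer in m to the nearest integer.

2378 m

Leg 1 (265°, 1333 m): east 1333 sin 265° = -1327.93, north 1333 cos 265° = -116.18
Leg 2 (143°, 2798 m): east 2798 sin 143° = 1683.88, north 2798 cos 143° = -2234.58
Net: 355.95 east, -2350.76 north. Distance = √((355.95)² + (-2350.76)²) = 2377.557 m.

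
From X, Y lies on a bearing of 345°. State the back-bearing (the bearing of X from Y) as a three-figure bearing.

Back-bearing = 345° − 180° = 165°.

165°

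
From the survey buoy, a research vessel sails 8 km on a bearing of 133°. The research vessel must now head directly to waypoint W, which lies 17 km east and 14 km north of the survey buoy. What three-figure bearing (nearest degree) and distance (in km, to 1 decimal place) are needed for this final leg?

030°, 22.4 km

Leg 1 (133°, 8 km): east 8 sin 133° = 5.85, north 8 cos 133° = -5.46
Current position: (5.85, -5.46). Target: (17, 14). Remaining: Δeast = 11.15, Δnorth = 19.46.
Bearing = atan2(11.15, 19.46) mod 360° = 29.81°; distance = √((11.15)² + (19.46)²) = 22.424 km.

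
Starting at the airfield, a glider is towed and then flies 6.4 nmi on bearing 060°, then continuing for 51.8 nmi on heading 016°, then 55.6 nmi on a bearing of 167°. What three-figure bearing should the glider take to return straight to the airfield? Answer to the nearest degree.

Leg 1 (060°, 6.4 nmi): east 6.4 sin 60° = 5.54, north 6.4 cos 60° = 3.20
Leg 2 (016°, 51.8 nmi): east 51.8 sin 16° = 14.28, north 51.8 cos 16° = 49.79
Leg 3 (167°, 55.6 nmi): east 55.6 sin 167° = 12.51, north 55.6 cos 167° = -54.17
Net displacement: 32.33 east, -1.18 north. Direction back to start is (-32.33, 1.18): bearing = atan2(-32.33, 1.18) mod 360° = 272.09° ≈ 272°.

272°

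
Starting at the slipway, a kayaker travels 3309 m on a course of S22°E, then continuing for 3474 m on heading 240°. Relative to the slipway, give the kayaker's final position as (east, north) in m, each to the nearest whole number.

(-1769, -4805)

Leg 1 (S22°E, 3309 m): east 3309 sin 158° = 1239.57, north 3309 cos 158° = -3068.05
Leg 2 (240°, 3474 m): east 3474 sin 240° = -3008.57, north 3474 cos 240° = -1737.00
Summing: -1769.00 m east, -4805.05 m north → (-1769, -4805).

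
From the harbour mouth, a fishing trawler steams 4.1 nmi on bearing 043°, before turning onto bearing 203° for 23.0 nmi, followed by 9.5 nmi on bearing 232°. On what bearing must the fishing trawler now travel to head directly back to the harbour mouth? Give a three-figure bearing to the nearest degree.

030°

Leg 1 (043°, 4.1 nmi): east 4.1 sin 43° = 2.80, north 4.1 cos 43° = 3.00
Leg 2 (203°, 23.0 nmi): east 23.0 sin 203° = -8.99, north 23.0 cos 203° = -21.17
Leg 3 (232°, 9.5 nmi): east 9.5 sin 232° = -7.49, north 9.5 cos 232° = -5.85
Net displacement: -13.68 east, -24.02 north. Direction back to start is (13.68, 24.02): bearing = atan2(13.68, 24.02) mod 360° = 29.65° ≈ 030°.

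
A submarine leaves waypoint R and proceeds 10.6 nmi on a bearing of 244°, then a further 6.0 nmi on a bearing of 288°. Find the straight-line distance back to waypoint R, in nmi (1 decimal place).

15.5 nmi

Leg 1 (244°, 10.6 nmi): east 10.6 sin 244° = -9.53, north 10.6 cos 244° = -4.65
Leg 2 (288°, 6.0 nmi): east 6.0 sin 288° = -5.71, north 6.0 cos 288° = 1.85
Net: -15.23 east, -2.79 north. Distance = √((-15.23)² + (-2.79)²) = 15.487 nmi.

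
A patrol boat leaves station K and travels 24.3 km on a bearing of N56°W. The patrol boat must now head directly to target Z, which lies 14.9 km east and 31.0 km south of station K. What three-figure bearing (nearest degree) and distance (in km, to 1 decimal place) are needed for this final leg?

142°, 56.7 km

Leg 1 (N56°W, 24.3 km): east 24.3 sin 304° = -20.15, north 24.3 cos 304° = 13.59
Current position: (-20.15, 13.59). Target: (14.9, -31.0). Remaining: Δeast = 35.05, Δnorth = -44.59.
Bearing = atan2(35.05, -44.59) mod 360° = 141.83°; distance = √((35.05)² + (-44.59)²) = 56.713 km.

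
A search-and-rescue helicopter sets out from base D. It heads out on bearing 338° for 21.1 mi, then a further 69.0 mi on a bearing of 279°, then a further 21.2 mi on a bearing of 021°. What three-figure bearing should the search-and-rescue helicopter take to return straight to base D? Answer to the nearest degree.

126°

Leg 1 (338°, 21.1 mi): east 21.1 sin 338° = -7.90, north 21.1 cos 338° = 19.56
Leg 2 (279°, 69.0 mi): east 69.0 sin 279° = -68.15, north 69.0 cos 279° = 10.79
Leg 3 (021°, 21.2 mi): east 21.2 sin 21° = 7.60, north 21.2 cos 21° = 19.79
Net displacement: -68.46 east, 50.15 north. Direction back to start is (68.46, -50.15): bearing = atan2(68.46, -50.15) mod 360° = 126.23° ≈ 126°.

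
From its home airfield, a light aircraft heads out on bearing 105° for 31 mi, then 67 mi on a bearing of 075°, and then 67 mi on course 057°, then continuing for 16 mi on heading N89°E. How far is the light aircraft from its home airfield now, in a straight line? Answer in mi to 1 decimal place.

Leg 1 (105°, 31 mi): east 31 sin 105° = 29.94, north 31 cos 105° = -8.02
Leg 2 (075°, 67 mi): east 67 sin 75° = 64.72, north 67 cos 75° = 17.34
Leg 3 (057°, 67 mi): east 67 sin 57° = 56.19, north 67 cos 57° = 36.49
Leg 4 (N89°E, 16 mi): east 16 sin 89° = 16.00, north 16 cos 89° = 0.28
Net: 166.85 east, 46.09 north. Distance = √((166.85)² + (46.09)²) = 173.097 mi.

173.1 mi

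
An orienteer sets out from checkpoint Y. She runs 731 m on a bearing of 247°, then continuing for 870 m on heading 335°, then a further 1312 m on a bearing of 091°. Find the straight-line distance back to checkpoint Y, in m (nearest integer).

Leg 1 (247°, 731 m): east 731 sin 247° = -672.89, north 731 cos 247° = -285.62
Leg 2 (335°, 870 m): east 870 sin 335° = -367.68, north 870 cos 335° = 788.49
Leg 3 (091°, 1312 m): east 1312 sin 91° = 1311.80, north 1312 cos 91° = -22.90
Net: 271.23 east, 479.97 north. Distance = √((271.23)² + (479.97)²) = 551.303 m.

551 m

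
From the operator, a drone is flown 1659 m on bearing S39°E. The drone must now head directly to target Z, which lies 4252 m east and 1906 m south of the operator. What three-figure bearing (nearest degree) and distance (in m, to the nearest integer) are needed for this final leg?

Leg 1 (S39°E, 1659 m): east 1659 sin 141° = 1044.04, north 1659 cos 141° = -1289.29
Current position: (1044.04, -1289.29). Target: (4252, -1906). Remaining: Δeast = 3207.96, Δnorth = -616.71.
Bearing = atan2(3207.96, -616.71) mod 360° = 100.88°; distance = √((3207.96)² + (-616.71)²) = 3266.700 m.

101°, 3267 m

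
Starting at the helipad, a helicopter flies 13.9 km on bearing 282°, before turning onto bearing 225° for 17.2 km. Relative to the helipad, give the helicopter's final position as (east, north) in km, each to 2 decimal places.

Leg 1 (282°, 13.9 km): east 13.9 sin 282° = -13.60, north 13.9 cos 282° = 2.89
Leg 2 (225°, 17.2 km): east 17.2 sin 225° = -12.16, north 17.2 cos 225° = -12.16
Summing: -25.76 km east, -9.27 km north → (-25.76, -9.27).

(-25.76, -9.27)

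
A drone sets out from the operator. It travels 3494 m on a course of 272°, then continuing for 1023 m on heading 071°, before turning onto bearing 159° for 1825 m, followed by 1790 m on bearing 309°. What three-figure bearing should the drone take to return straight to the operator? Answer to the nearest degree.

088°

Leg 1 (272°, 3494 m): east 3494 sin 272° = -3491.87, north 3494 cos 272° = 121.94
Leg 2 (071°, 1023 m): east 1023 sin 71° = 967.27, north 1023 cos 71° = 333.06
Leg 3 (159°, 1825 m): east 1825 sin 159° = 654.02, north 1825 cos 159° = -1703.78
Leg 4 (309°, 1790 m): east 1790 sin 309° = -1391.09, north 1790 cos 309° = 1126.48
Net displacement: -3261.68 east, -122.31 north. Direction back to start is (3261.68, 122.31): bearing = atan2(3261.68, 122.31) mod 360° = 87.85° ≈ 088°.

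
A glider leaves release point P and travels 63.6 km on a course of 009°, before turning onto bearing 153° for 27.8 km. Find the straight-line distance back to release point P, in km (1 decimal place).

Leg 1 (009°, 63.6 km): east 63.6 sin 9° = 9.95, north 63.6 cos 9° = 62.82
Leg 2 (153°, 27.8 km): east 27.8 sin 153° = 12.62, north 27.8 cos 153° = -24.77
Net: 22.57 east, 38.05 north. Distance = √((22.57)² + (38.05)²) = 44.238 km.

44.2 km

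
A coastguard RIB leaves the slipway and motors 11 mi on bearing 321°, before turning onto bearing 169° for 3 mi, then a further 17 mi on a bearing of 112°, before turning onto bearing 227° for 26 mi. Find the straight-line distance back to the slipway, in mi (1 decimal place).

Leg 1 (321°, 11 mi): east 11 sin 321° = -6.92, north 11 cos 321° = 8.55
Leg 2 (169°, 3 mi): east 3 sin 169° = 0.57, north 3 cos 169° = -2.94
Leg 3 (112°, 17 mi): east 17 sin 112° = 15.76, north 17 cos 112° = -6.37
Leg 4 (227°, 26 mi): east 26 sin 227° = -19.02, north 26 cos 227° = -17.73
Net: -9.60 east, -18.50 north. Distance = √((-9.60)² + (-18.50)²) = 20.841 mi.

20.8 mi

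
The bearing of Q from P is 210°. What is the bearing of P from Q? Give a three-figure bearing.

030°

Back-bearing = 210° − 180° = 030°.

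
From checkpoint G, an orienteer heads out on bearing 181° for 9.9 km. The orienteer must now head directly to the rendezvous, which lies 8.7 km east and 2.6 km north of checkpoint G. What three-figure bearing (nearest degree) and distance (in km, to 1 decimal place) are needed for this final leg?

Leg 1 (181°, 9.9 km): east 9.9 sin 181° = -0.17, north 9.9 cos 181° = -9.90
Current position: (-0.17, -9.90). Target: (8.7, 2.6). Remaining: Δeast = 8.87, Δnorth = 12.50.
Bearing = atan2(8.87, 12.50) mod 360° = 35.37°; distance = √((8.87)² + (12.50)²) = 15.328 km.

035°, 15.3 km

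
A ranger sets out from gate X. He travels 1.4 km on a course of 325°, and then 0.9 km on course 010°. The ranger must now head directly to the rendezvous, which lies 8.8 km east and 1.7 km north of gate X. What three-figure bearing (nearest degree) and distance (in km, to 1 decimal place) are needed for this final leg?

Leg 1 (325°, 1.4 km): east 1.4 sin 325° = -0.80, north 1.4 cos 325° = 1.15
Leg 2 (010°, 0.9 km): east 0.9 sin 10° = 0.16, north 0.9 cos 10° = 0.89
Current position: (-0.65, 2.03). Target: (8.8, 1.7). Remaining: Δeast = 9.45, Δnorth = -0.33.
Bearing = atan2(9.45, -0.33) mod 360° = 92.02°; distance = √((9.45)² + (-0.33)²) = 9.453 km.

092°, 9.5 km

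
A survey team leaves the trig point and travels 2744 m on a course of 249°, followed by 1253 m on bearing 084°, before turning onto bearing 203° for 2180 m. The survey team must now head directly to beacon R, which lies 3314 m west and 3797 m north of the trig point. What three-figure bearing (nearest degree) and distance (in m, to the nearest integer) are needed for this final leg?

350°, 6754 m

Leg 1 (249°, 2744 m): east 2744 sin 249° = -2561.74, north 2744 cos 249° = -983.36
Leg 2 (084°, 1253 m): east 1253 sin 84° = 1246.14, north 1253 cos 84° = 130.97
Leg 3 (203°, 2180 m): east 2180 sin 203° = -851.79, north 2180 cos 203° = -2006.70
Current position: (-2167.40, -2859.09). Target: (-3314, 3797). Remaining: Δeast = -1146.60, Δnorth = 6656.09.
Bearing = atan2(-1146.60, 6656.09) mod 360° = 350.23°; distance = √((-1146.60)² + (6656.09)²) = 6754.124 m.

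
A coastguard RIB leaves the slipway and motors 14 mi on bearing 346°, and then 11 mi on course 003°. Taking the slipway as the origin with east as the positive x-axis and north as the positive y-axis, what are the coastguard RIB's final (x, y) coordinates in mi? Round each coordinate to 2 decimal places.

Leg 1 (346°, 14 mi): east 14 sin 346° = -3.39, north 14 cos 346° = 13.58
Leg 2 (003°, 11 mi): east 11 sin 3° = 0.58, north 11 cos 3° = 10.98
Summing: -2.81 mi east, 24.57 mi north → (-2.81, 24.57).

(-2.81, 24.57)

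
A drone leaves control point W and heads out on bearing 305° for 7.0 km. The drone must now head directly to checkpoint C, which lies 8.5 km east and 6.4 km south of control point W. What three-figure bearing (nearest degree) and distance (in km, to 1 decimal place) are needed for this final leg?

Leg 1 (305°, 7.0 km): east 7.0 sin 305° = -5.73, north 7.0 cos 305° = 4.02
Current position: (-5.73, 4.02). Target: (8.5, -6.4). Remaining: Δeast = 14.23, Δnorth = -10.42.
Bearing = atan2(14.23, -10.42) mod 360° = 126.19°; distance = √((14.23)² + (-10.42)²) = 17.638 km.

126°, 17.6 km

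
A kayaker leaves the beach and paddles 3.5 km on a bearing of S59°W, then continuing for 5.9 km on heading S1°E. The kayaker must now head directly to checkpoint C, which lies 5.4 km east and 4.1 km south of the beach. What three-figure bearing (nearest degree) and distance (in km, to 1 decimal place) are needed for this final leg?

067°, 9.0 km

Leg 1 (S59°W, 3.5 km): east 3.5 sin 239° = -3.00, north 3.5 cos 239° = -1.80
Leg 2 (S1°E, 5.9 km): east 5.9 sin 179° = 0.10, north 5.9 cos 179° = -5.90
Current position: (-2.90, -7.70). Target: (5.4, -4.1). Remaining: Δeast = 8.30, Δnorth = 3.60.
Bearing = atan2(8.30, 3.60) mod 360° = 66.53°; distance = √((8.30)² + (3.60)²) = 9.045 km.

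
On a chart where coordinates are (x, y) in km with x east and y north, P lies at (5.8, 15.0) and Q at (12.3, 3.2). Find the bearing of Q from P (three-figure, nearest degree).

Δeast = 12.3 − 5.8 = 6.50; Δnorth = 3.2 − 15.0 = -11.80.
Bearing = atan2(Δeast, Δnorth) mod 360° = 151.15° ≈ 151°.

151°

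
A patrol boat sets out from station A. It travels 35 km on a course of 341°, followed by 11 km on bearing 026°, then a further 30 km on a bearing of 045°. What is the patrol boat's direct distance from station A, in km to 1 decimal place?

Leg 1 (341°, 35 km): east 35 sin 341° = -11.39, north 35 cos 341° = 33.09
Leg 2 (026°, 11 km): east 11 sin 26° = 4.82, north 11 cos 26° = 9.89
Leg 3 (045°, 30 km): east 30 sin 45° = 21.21, north 30 cos 45° = 21.21
Net: 14.64 east, 64.19 north. Distance = √((14.64)² + (64.19)²) = 65.841 km.

65.8 km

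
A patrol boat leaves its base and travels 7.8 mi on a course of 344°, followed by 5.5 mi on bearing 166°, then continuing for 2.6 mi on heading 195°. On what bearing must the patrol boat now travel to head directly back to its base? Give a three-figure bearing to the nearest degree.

077°

Leg 1 (344°, 7.8 mi): east 7.8 sin 344° = -2.15, north 7.8 cos 344° = 7.50
Leg 2 (166°, 5.5 mi): east 5.5 sin 166° = 1.33, north 5.5 cos 166° = -5.34
Leg 3 (195°, 2.6 mi): east 2.6 sin 195° = -0.67, north 2.6 cos 195° = -2.51
Net displacement: -1.49 east, -0.35 north. Direction back to start is (1.49, 0.35): bearing = atan2(1.49, 0.35) mod 360° = 76.79° ≈ 077°.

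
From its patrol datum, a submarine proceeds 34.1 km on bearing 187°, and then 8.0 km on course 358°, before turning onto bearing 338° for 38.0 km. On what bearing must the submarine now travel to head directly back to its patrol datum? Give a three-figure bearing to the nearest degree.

117°

Leg 1 (187°, 34.1 km): east 34.1 sin 187° = -4.16, north 34.1 cos 187° = -33.85
Leg 2 (358°, 8.0 km): east 8.0 sin 358° = -0.28, north 8.0 cos 358° = 8.00
Leg 3 (338°, 38.0 km): east 38.0 sin 338° = -14.24, north 38.0 cos 338° = 35.23
Net displacement: -18.67 east, 9.38 north. Direction back to start is (18.67, -9.38): bearing = atan2(18.67, -9.38) mod 360° = 116.68° ≈ 117°.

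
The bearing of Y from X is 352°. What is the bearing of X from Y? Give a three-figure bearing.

Back-bearing = 352° − 180° = 172°.

172°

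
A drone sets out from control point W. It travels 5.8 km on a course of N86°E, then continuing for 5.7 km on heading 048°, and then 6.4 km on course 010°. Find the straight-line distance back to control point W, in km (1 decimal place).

Leg 1 (N86°E, 5.8 km): east 5.8 sin 86° = 5.79, north 5.8 cos 86° = 0.40
Leg 2 (048°, 5.7 km): east 5.7 sin 48° = 4.24, north 5.7 cos 48° = 3.81
Leg 3 (010°, 6.4 km): east 6.4 sin 10° = 1.11, north 6.4 cos 10° = 6.30
Net: 11.13 east, 10.52 north. Distance = √((11.13)² + (10.52)²) = 15.318 km.

15.3 km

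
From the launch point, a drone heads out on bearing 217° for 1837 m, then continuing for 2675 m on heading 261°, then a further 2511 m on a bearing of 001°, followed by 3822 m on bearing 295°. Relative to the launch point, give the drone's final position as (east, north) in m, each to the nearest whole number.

Leg 1 (217°, 1837 m): east 1837 sin 217° = -1105.53, north 1837 cos 217° = -1467.09
Leg 2 (261°, 2675 m): east 2675 sin 261° = -2642.07, north 2675 cos 261° = -418.46
Leg 3 (001°, 2511 m): east 2511 sin 1° = 43.82, north 2511 cos 1° = 2510.62
Leg 4 (295°, 3822 m): east 3822 sin 295° = -3463.91, north 3822 cos 295° = 1615.25
Summing: -7167.69 m east, 2240.31 m north → (-7168, 2240).

(-7168, 2240)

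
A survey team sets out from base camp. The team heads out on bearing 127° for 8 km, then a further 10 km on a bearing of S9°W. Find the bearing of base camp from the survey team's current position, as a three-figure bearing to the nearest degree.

Leg 1 (127°, 8 km): east 8 sin 127° = 6.39, north 8 cos 127° = -4.81
Leg 2 (S9°W, 10 km): east 10 sin 189° = -1.56, north 10 cos 189° = -9.88
Net displacement: 4.82 east, -14.69 north. Direction back to start is (-4.82, 14.69): bearing = atan2(-4.82, 14.69) mod 360° = 341.82° ≈ 342°.

342°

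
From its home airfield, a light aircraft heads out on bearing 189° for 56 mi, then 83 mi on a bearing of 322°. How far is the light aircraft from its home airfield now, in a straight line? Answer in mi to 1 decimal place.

60.7 mi

Leg 1 (189°, 56 mi): east 56 sin 189° = -8.76, north 56 cos 189° = -55.31
Leg 2 (322°, 83 mi): east 83 sin 322° = -51.10, north 83 cos 322° = 65.40
Net: -59.86 east, 10.09 north. Distance = √((-59.86)² + (10.09)²) = 60.705 mi.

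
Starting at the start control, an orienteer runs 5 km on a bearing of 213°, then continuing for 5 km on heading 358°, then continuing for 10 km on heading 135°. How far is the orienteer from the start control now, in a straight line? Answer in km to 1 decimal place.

7.5 km

Leg 1 (213°, 5 km): east 5 sin 213° = -2.72, north 5 cos 213° = -4.19
Leg 2 (358°, 5 km): east 5 sin 358° = -0.17, north 5 cos 358° = 5.00
Leg 3 (135°, 10 km): east 10 sin 135° = 7.07, north 10 cos 135° = -7.07
Net: 4.17 east, -6.27 north. Distance = √((4.17)² + (-6.27)²) = 7.530 km.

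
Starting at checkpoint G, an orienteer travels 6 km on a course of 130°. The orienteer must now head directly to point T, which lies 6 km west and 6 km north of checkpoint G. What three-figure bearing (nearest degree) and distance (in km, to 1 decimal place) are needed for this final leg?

Leg 1 (130°, 6 km): east 6 sin 130° = 4.60, north 6 cos 130° = -3.86
Current position: (4.60, -3.86). Target: (-6, 6). Remaining: Δeast = -10.60, Δnorth = 9.86.
Bearing = atan2(-10.60, 9.86) mod 360° = 312.93°; distance = √((-10.60)² + (9.86)²) = 14.472 km.

313°, 14.5 km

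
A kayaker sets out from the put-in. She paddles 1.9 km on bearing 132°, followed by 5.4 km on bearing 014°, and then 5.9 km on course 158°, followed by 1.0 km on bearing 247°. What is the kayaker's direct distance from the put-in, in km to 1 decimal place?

4.4 km

Leg 1 (132°, 1.9 km): east 1.9 sin 132° = 1.41, north 1.9 cos 132° = -1.27
Leg 2 (014°, 5.4 km): east 5.4 sin 14° = 1.31, north 5.4 cos 14° = 5.24
Leg 3 (158°, 5.9 km): east 5.9 sin 158° = 2.21, north 5.9 cos 158° = -5.47
Leg 4 (247°, 1.0 km): east 1.0 sin 247° = -0.92, north 1.0 cos 247° = -0.39
Net: 4.01 east, -1.89 north. Distance = √((4.01)² + (-1.89)²) = 4.433 km.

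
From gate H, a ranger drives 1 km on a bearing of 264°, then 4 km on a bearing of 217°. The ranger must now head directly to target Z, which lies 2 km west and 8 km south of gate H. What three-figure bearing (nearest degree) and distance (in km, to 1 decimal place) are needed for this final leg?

163°, 4.9 km

Leg 1 (264°, 1 km): east 1 sin 264° = -0.99, north 1 cos 264° = -0.10
Leg 2 (217°, 4 km): east 4 sin 217° = -2.41, north 4 cos 217° = -3.19
Current position: (-3.40, -3.30). Target: (-2, -8). Remaining: Δeast = 1.40, Δnorth = -4.70.
Bearing = atan2(1.40, -4.70) mod 360° = 163.40°; distance = √((1.40)² + (-4.70)²) = 4.905 km.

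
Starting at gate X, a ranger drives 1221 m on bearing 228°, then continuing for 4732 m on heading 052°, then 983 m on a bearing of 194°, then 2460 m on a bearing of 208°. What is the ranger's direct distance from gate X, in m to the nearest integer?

1761 m

Leg 1 (228°, 1221 m): east 1221 sin 228° = -907.38, north 1221 cos 228° = -817.01
Leg 2 (052°, 4732 m): east 4732 sin 52° = 3728.87, north 4732 cos 52° = 2913.31
Leg 3 (194°, 983 m): east 983 sin 194° = -237.81, north 983 cos 194° = -953.80
Leg 4 (208°, 2460 m): east 2460 sin 208° = -1154.90, north 2460 cos 208° = -2172.05
Net: 1428.78 east, -1029.55 north. Distance = √((1428.78)² + (-1029.55)²) = 1761.073 m.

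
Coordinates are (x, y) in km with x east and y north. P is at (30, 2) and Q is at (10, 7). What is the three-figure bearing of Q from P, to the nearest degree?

Δeast = 10 − 30 = -20.00; Δnorth = 7 − 2 = 5.00.
Bearing = atan2(Δeast, Δnorth) mod 360° = 284.04° ≈ 284°.

284°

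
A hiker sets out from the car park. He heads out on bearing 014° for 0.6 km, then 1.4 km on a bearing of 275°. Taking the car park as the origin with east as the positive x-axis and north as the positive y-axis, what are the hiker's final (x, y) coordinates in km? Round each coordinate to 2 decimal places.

(-1.25, 0.70)

Leg 1 (014°, 0.6 km): east 0.6 sin 14° = 0.15, north 0.6 cos 14° = 0.58
Leg 2 (275°, 1.4 km): east 1.4 sin 275° = -1.39, north 1.4 cos 275° = 0.12
Summing: -1.25 km east, 0.70 km north → (-1.25, 0.70).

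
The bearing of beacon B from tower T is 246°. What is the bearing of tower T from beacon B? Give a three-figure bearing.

Back-bearing = 246° − 180° = 066°.

066°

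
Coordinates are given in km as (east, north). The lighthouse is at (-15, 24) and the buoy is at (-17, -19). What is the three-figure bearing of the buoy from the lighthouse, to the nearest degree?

183°

Δeast = -17 − -15 = -2.00; Δnorth = -19 − 24 = -43.00.
Bearing = atan2(Δeast, Δnorth) mod 360° = 182.66° ≈ 183°.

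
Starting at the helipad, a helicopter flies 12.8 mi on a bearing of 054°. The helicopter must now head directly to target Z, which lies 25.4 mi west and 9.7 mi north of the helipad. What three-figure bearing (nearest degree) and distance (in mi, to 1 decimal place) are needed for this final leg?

Leg 1 (054°, 12.8 mi): east 12.8 sin 54° = 10.36, north 12.8 cos 54° = 7.52
Current position: (10.36, 7.52). Target: (-25.4, 9.7). Remaining: Δeast = -35.76, Δnorth = 2.18.
Bearing = atan2(-35.76, 2.18) mod 360° = 273.48°; distance = √((-35.76)² + (2.18)²) = 35.822 mi.

273°, 35.8 mi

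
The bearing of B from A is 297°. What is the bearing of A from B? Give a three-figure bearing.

117°

Back-bearing = 297° − 180° = 117°.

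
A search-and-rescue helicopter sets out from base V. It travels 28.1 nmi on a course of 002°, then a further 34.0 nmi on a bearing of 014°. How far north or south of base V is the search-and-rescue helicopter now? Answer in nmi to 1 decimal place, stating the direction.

61.1 nmi north

Leg 1 (002°, 28.1 nmi): east 28.1 sin 2° = 0.98, north 28.1 cos 2° = 28.08
Leg 2 (014°, 34.0 nmi): east 34.0 sin 14° = 8.23, north 34.0 cos 14° = 32.99
Net north component: 61.07 nmi.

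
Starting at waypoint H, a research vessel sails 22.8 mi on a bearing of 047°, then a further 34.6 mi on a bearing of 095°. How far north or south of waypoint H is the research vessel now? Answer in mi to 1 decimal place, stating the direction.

12.5 mi north

Leg 1 (047°, 22.8 mi): east 22.8 sin 47° = 16.67, north 22.8 cos 47° = 15.55
Leg 2 (095°, 34.6 mi): east 34.6 sin 95° = 34.47, north 34.6 cos 95° = -3.02
Net north component: 12.53 mi.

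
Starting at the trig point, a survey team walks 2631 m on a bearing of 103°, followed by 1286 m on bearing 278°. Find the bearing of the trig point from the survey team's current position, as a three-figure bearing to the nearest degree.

Leg 1 (103°, 2631 m): east 2631 sin 103° = 2563.57, north 2631 cos 103° = -591.85
Leg 2 (278°, 1286 m): east 1286 sin 278° = -1273.48, north 1286 cos 278° = 178.98
Net displacement: 1290.08 east, -412.87 north. Direction back to start is (-1290.08, 412.87): bearing = atan2(-1290.08, 412.87) mod 360° = 287.75° ≈ 288°.

288°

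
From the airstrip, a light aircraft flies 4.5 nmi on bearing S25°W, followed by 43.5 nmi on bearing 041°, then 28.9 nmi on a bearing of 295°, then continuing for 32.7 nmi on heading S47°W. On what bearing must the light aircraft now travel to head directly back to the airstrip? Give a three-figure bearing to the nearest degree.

128°

Leg 1 (S25°W, 4.5 nmi): east 4.5 sin 205° = -1.90, north 4.5 cos 205° = -4.08
Leg 2 (041°, 43.5 nmi): east 43.5 sin 41° = 28.54, north 43.5 cos 41° = 32.83
Leg 3 (295°, 28.9 nmi): east 28.9 sin 295° = -26.19, north 28.9 cos 295° = 12.21
Leg 4 (S47°W, 32.7 nmi): east 32.7 sin 227° = -23.92, north 32.7 cos 227° = -22.30
Net displacement: -23.47 east, 18.66 north. Direction back to start is (23.47, -18.66): bearing = atan2(23.47, -18.66) mod 360° = 128.49° ≈ 128°.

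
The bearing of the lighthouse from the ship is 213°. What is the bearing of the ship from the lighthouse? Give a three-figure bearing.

Back-bearing = 213° − 180° = 033°.

033°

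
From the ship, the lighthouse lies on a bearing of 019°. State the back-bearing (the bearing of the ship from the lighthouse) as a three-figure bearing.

199°

Back-bearing = 019° + 180° = 199°.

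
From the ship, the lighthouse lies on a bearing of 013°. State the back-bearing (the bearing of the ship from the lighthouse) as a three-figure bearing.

Back-bearing = 013° + 180° = 193°.

193°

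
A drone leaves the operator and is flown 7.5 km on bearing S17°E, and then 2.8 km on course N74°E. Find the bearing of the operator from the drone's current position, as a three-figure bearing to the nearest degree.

323°

Leg 1 (S17°E, 7.5 km): east 7.5 sin 163° = 2.19, north 7.5 cos 163° = -7.17
Leg 2 (N74°E, 2.8 km): east 2.8 sin 74° = 2.69, north 2.8 cos 74° = 0.77
Net displacement: 4.88 east, -6.40 north. Direction back to start is (-4.88, 6.40): bearing = atan2(-4.88, 6.40) mod 360° = 322.65° ≈ 323°.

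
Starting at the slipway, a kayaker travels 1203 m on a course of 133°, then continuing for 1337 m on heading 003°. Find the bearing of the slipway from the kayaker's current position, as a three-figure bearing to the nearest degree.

242°

Leg 1 (133°, 1203 m): east 1203 sin 133° = 879.82, north 1203 cos 133° = -820.44
Leg 2 (003°, 1337 m): east 1337 sin 3° = 69.97, north 1337 cos 3° = 1335.17
Net displacement: 949.79 east, 514.72 north. Direction back to start is (-949.79, -514.72): bearing = atan2(-949.79, -514.72) mod 360° = 241.55° ≈ 242°.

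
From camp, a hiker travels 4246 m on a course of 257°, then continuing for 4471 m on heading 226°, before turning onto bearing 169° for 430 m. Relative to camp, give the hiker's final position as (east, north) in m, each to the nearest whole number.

Leg 1 (257°, 4246 m): east 4246 sin 257° = -4137.18, north 4246 cos 257° = -955.14
Leg 2 (226°, 4471 m): east 4471 sin 226° = -3216.17, north 4471 cos 226° = -3105.82
Leg 3 (169°, 430 m): east 430 sin 169° = 82.05, north 430 cos 169° = -422.10
Summing: -7271.30 m east, -4483.06 m north → (-7271, -4483).

(-7271, -4483)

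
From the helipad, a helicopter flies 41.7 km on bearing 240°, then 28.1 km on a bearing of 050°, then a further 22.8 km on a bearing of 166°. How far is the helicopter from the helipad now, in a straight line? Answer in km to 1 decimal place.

Leg 1 (240°, 41.7 km): east 41.7 sin 240° = -36.11, north 41.7 cos 240° = -20.85
Leg 2 (050°, 28.1 km): east 28.1 sin 50° = 21.53, north 28.1 cos 50° = 18.06
Leg 3 (166°, 22.8 km): east 22.8 sin 166° = 5.52, north 22.8 cos 166° = -22.12
Net: -9.07 east, -24.91 north. Distance = √((-9.07)² + (-24.91)²) = 26.511 km.

26.5 km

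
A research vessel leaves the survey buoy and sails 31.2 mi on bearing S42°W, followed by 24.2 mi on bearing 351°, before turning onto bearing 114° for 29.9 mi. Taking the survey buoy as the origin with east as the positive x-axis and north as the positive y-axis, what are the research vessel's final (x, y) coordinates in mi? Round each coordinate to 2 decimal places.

(2.65, -11.45)

Leg 1 (S42°W, 31.2 mi): east 31.2 sin 222° = -20.88, north 31.2 cos 222° = -23.19
Leg 2 (351°, 24.2 mi): east 24.2 sin 351° = -3.79, north 24.2 cos 351° = 23.90
Leg 3 (114°, 29.9 mi): east 29.9 sin 114° = 27.32, north 29.9 cos 114° = -12.16
Summing: 2.65 mi east, -11.45 mi north → (2.65, -11.45).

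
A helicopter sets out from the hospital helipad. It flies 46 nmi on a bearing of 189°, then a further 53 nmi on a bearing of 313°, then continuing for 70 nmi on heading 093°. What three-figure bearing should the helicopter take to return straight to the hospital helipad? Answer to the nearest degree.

298°

Leg 1 (189°, 46 nmi): east 46 sin 189° = -7.20, north 46 cos 189° = -45.43
Leg 2 (313°, 53 nmi): east 53 sin 313° = -38.76, north 53 cos 313° = 36.15
Leg 3 (093°, 70 nmi): east 70 sin 93° = 69.90, north 70 cos 93° = -3.66
Net displacement: 23.95 east, -12.95 north. Direction back to start is (-23.95, 12.95): bearing = atan2(-23.95, 12.95) mod 360° = 298.41° ≈ 298°.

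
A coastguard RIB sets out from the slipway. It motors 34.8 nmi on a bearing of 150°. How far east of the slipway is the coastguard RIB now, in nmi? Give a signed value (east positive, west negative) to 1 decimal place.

Leg 1 (150°, 34.8 nmi): east 34.8 sin 150° = 17.40, north 34.8 cos 150° = -30.14
Net east component: 17.40 nmi.

17.4 nmi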